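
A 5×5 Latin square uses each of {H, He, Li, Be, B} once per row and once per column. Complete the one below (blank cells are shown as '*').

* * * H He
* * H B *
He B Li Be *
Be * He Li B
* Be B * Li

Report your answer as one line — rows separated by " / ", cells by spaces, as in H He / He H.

B Li Be H He / Li He H B Be / He B Li Be H / Be H He Li B / H Be B He Li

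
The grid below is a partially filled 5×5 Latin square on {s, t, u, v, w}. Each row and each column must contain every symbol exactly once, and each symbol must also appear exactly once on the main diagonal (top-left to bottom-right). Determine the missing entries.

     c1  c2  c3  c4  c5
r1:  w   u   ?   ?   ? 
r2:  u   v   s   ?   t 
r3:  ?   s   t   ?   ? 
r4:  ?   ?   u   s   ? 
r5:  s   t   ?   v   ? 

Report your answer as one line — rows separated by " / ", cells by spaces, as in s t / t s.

w u v t s / u v s w t / v s t u w / t w u s v / s t w v u

At row 1, column 3: row 1 has {u,w}; column 3 has {s,t,u}; that leaves v.
At row 1, column 4: row 1 has {u,v,w}; column 4 has {s,v}; that leaves t.
At row 1, column 5: row 1 has {t,u,v,w}; column 5 has {t}; that leaves s.
At row 2, column 4: row 2 has {s,t,u,v}; column 4 has {s,t,v}; that leaves w.
At row 3, column 1: row 3 has {s,t}; column 1 has {s,u,w}; that leaves v.
At row 3, column 4: row 3 has {s,t,v}; column 4 has {s,t,v,w}; that leaves u.
At row 3, column 5: row 3 has {s,t,u,v}; column 5 has {s,t}; that leaves w.
At row 4, column 1: row 4 has {s,u}; column 1 has {s,u,v,w}; that leaves t.
At row 4, column 2: row 4 has {s,t,u}; column 2 has {s,t,u,v}; that leaves w.
At row 4, column 5: row 4 has {s,t,u,w}; column 5 has {s,t,w}; that leaves v.
At row 5, column 3: row 5 has {s,t,v}; column 3 has {s,t,u,v}; that leaves w.
At row 5, column 5: row 5 has {s,t,v,w}; column 5 has {s,t,v,w}; the diagonal has {s,t,v,w}; that leaves u.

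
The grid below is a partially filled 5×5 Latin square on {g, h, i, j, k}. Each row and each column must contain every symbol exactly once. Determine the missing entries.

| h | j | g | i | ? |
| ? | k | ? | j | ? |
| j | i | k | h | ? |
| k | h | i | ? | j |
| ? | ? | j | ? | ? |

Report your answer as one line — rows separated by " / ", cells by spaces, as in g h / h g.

h j g i k / g k h j i / j i k h g / k h i g j / i g j k h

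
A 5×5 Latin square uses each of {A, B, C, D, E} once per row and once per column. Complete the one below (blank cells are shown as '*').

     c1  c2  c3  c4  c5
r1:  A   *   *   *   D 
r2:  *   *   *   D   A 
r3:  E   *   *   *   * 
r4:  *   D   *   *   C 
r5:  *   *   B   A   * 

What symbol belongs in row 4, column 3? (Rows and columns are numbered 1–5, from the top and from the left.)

(r3,c5): row 3 has {E}; column 5 has {A,C,D}, so it must be B.
(r4,c1): row 4 has {C,D}; column 1 has {A,E}, so it must be B.
(r4,c4): row 4 has {B,C,D}; column 4 has {A,D}, so it must be E.
(r5,c5): row 5 has {A,B}; column 5 has {A,B,C,D}, so it must be E.
(r2,c1): row 2 has {A,D}; column 1 has {A,B,E}, so it must be C.
(r2,c3): row 2 has {A,C,D}; column 3 has {B}, so it must be E.
(r3,c4): row 3 has {B,E}; column 4 has {A,D,E}, so it must be C.
(r4,c3): row 4 has {B,C,D,E}; column 3 has {B,E}, so it must be A.

A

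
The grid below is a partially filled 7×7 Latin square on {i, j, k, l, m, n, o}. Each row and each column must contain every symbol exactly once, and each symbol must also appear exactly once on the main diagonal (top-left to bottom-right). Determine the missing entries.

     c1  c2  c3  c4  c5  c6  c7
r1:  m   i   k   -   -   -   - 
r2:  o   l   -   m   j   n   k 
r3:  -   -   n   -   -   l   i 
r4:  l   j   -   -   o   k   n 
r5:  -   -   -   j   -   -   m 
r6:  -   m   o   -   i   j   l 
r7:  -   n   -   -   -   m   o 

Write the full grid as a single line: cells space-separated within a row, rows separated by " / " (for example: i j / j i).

(r1,c6) = o
(r1,c7) = j
(r2,c3) = i
(r4,c3) = m
(r4,c4) = i
(r5,c3) = l
(r5,c5) = k
(r5,c6) = i
(r7,c3) = j
(r7,c5) = l
(r1,c5) = n
(r3,c5) = m
(r5,c1) = n
(r5,c2) = o
(r6,c1) = k
(r6,c4) = n
(r7,c1) = i
(r7,c4) = k
(r1,c4) = l
(r3,c1) = j
(r3,c2) = k
(r3,c4) = o

m i k l n o j / o l i m j n k / j k n o m l i / l j m i o k n / n o l j k i m / k m o n i j l / i n j k l m o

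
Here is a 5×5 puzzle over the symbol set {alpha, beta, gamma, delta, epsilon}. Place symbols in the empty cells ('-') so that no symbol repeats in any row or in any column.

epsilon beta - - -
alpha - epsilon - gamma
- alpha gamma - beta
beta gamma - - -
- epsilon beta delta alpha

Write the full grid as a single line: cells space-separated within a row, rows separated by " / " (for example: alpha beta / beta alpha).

epsilon beta alpha gamma delta / alpha delta epsilon beta gamma / delta alpha gamma epsilon beta / beta gamma delta alpha epsilon / gamma epsilon beta delta alpha

Cell (r1,c5): row 1 has {beta,epsilon}; column 5 has {alpha,beta,gamma} → delta.
Cell (r2,c2): row 2 has {alpha,gamma,epsilon}; column 2 has {alpha,beta,gamma,epsilon} → delta.
Cell (r2,c4): row 2 has {alpha,gamma,delta,epsilon}; column 4 has {delta} → beta.
Cell (r3,c1): row 3 has {alpha,beta,gamma}; column 1 has {alpha,beta,epsilon} → delta.
Cell (r3,c4): row 3 has {alpha,beta,gamma,delta}; column 4 has {beta,delta} → epsilon.
Cell (r4,c4): row 4 has {beta,gamma}; column 4 has {beta,delta,epsilon} → alpha.
Cell (r4,c5): row 4 has {alpha,beta,gamma}; column 5 has {alpha,beta,gamma,delta} → epsilon.
Cell (r5,c1): row 5 has {alpha,beta,delta,epsilon}; column 1 has {alpha,beta,delta,epsilon} → gamma.
Cell (r1,c3): row 1 has {beta,delta,epsilon}; column 3 has {beta,gamma,epsilon} → alpha.
Cell (r1,c4): row 1 has {alpha,beta,delta,epsilon}; column 4 has {alpha,beta,delta,epsilon} → gamma.
Cell (r4,c3): row 4 has {alpha,beta,gamma,epsilon}; column 3 has {alpha,beta,gamma,epsilon} → delta.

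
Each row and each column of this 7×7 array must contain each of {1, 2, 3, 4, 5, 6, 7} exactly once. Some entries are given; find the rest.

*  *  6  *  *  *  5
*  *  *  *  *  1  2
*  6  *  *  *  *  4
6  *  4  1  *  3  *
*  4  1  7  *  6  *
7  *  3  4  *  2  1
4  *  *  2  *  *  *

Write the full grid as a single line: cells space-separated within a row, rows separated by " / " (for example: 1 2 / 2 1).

(r1,c4) = 3
(r3,c4) = 5
(r3,c6) = 7
(r4,c7) = 7
(r5,c7) = 3
(r6,c2) = 5
(r6,c5) = 6
(r7,c6) = 5
(r7,c7) = 6
(r1,c6) = 4
(r2,c4) = 6
(r3,c3) = 2
(r4,c2) = 2
(r4,c5) = 5
(r5,c5) = 2
(r7,c3) = 7
(r2,c3) = 5
(r5,c1) = 5
(r2,c1) = 3
(r2,c2) = 7
(r2,c5) = 4
(r3,c1) = 1
(r3,c5) = 3
(r7,c5) = 1
(r1,c1) = 2
(r1,c2) = 1
(r1,c5) = 7
(r7,c2) = 3

2 1 6 3 7 4 5 / 3 7 5 6 4 1 2 / 1 6 2 5 3 7 4 / 6 2 4 1 5 3 7 / 5 4 1 7 2 6 3 / 7 5 3 4 6 2 1 / 4 3 7 2 1 5 6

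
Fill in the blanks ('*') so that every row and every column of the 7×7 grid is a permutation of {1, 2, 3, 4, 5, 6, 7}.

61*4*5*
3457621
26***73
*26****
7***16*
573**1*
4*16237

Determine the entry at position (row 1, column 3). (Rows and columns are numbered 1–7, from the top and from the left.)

(r1,c7): row 1 has {1,4,5,6}; column 7 has {1,3,7}, so it must be 2.
(r3,c3): row 3 has {2,3,6,7}; column 3 has {1,3,5,6}, so it must be 4.
(r3,c5): row 3 has {2,3,4,6,7}; column 5 has {1,2,6}, so it must be 5.
(r4,c1): row 4 has {2,6}; column 1 has {2,3,4,5,6,7}, so it must be 1.
(r4,c6): row 4 has {1,2,6}; column 6 has {1,2,3,5,6,7}, so it must be 4.
(r4,c7): row 4 has {1,2,4,6}; column 7 has {1,2,3,7}, so it must be 5.
(r5,c3): row 5 has {1,6,7}; column 3 has {1,3,4,5,6}, so it must be 2.
(r5,c7): row 5 has {1,2,6,7}; column 7 has {1,2,3,5,7}, so it must be 4.
(r6,c4): row 6 has {1,3,5,7}; column 4 has {4,6,7}, so it must be 2.
(r6,c5): row 6 has {1,2,3,5,7}; column 5 has {1,2,5,6}, so it must be 4.
(r6,c7): row 6 has {1,2,3,4,5,7}; column 7 has {1,2,3,4,5,7}, so it must be 6.
(r7,c2): row 7 has {1,2,3,4,6,7}; column 2 has {1,2,4,6,7}, so it must be 5.
(r1,c3): row 1 has {1,2,4,5,6}; column 3 has {1,2,3,4,5,6}, so it must be 7.

7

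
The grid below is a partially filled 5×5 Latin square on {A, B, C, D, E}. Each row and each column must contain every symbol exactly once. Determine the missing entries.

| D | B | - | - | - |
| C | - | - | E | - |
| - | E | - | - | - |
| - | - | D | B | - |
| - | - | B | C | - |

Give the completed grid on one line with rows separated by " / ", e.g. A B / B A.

D B E A C / C D A E B / B E C D A / A C D B E / E A B C D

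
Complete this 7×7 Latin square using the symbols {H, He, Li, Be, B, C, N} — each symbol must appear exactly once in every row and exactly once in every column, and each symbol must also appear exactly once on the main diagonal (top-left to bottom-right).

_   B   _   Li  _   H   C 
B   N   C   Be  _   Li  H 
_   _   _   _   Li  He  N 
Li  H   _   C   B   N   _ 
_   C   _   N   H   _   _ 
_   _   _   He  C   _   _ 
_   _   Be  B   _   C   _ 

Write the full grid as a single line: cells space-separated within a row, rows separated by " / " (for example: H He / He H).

He B N Li Be H C / B N C Be He Li H / C Be B H Li He N / Li H He C B N Be / Be C Li N H B He / N Li H He C Be B / H He Be B N C Li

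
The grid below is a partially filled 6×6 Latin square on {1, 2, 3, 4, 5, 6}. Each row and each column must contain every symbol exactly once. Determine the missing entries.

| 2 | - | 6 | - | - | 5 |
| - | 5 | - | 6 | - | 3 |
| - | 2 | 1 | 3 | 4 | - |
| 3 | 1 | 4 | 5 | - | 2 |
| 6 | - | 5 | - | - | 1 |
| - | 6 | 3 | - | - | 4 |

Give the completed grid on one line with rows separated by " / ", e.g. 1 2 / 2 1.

(r2,c3) = 2
(r2,c5) = 1
(r3,c1) = 5
(r3,c6) = 6
(r4,c5) = 6
(r6,c1) = 1
(r6,c4) = 2
(r6,c5) = 5
(r1,c5) = 3
(r2,c1) = 4
(r5,c4) = 4
(r5,c5) = 2
(r1,c2) = 4
(r1,c4) = 1
(r5,c2) = 3

2 4 6 1 3 5 / 4 5 2 6 1 3 / 5 2 1 3 4 6 / 3 1 4 5 6 2 / 6 3 5 4 2 1 / 1 6 3 2 5 4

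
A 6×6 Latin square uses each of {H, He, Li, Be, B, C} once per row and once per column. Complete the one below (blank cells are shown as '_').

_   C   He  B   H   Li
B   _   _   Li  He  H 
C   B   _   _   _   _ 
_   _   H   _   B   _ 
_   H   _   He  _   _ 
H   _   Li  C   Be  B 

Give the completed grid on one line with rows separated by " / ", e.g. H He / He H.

(r1,c1): row 1 has {H,He,Li,B,C}; column 1 has {H,B,C}, so it must be Be.
(r2,c2): row 2 has {H,He,Li,B}; column 2 has {H,B,C}, so it must be Be.
(r2,c3): row 2 has {H,He,Li,Be,B}; column 3 has {H,He,Li}, so it must be C.
(r3,c3): row 3 has {B,C}; column 3 has {H,He,Li,C}, so it must be Be.
(r3,c4): row 3 has {Be,B,C}; column 4 has {He,Li,B,C}, so it must be H.
(r3,c5): row 3 has {H,Be,B,C}; column 5 has {H,He,Be,B}, so it must be Li.
(r3,c6): row 3 has {H,Li,Be,B,C}; column 6 has {H,Li,B}, so it must be He.
(r4,c4): row 4 has {H,B}; column 4 has {H,He,Li,B,C}, so it must be Be.
(r4,c6): row 4 has {H,Be,B}; column 6 has {H,He,Li,B}, so it must be C.
(r5,c1): row 5 has {H,He}; column 1 has {H,Be,B,C}, so it must be Li.
(r5,c3): row 5 has {H,He,Li}; column 3 has {H,He,Li,Be,C}, so it must be B.
(r5,c5): row 5 has {H,He,Li,B}; column 5 has {H,He,Li,Be,B}, so it must be C.
(r5,c6): row 5 has {H,He,Li,B,C}; column 6 has {H,He,Li,B,C}, so it must be Be.
(r6,c2): row 6 has {H,Li,Be,B,C}; column 2 has {H,Be,B,C}, so it must be He.
(r4,c1): row 4 has {H,Be,B,C}; column 1 has {H,Li,Be,B,C}, so it must be He.
(r4,c2): row 4 has {H,He,Be,B,C}; column 2 has {H,He,Be,B,C}, so it must be Li.

Be C He B H Li / B Be C Li He H / C B Be H Li He / He Li H Be B C / Li H B He C Be / H He Li C Be B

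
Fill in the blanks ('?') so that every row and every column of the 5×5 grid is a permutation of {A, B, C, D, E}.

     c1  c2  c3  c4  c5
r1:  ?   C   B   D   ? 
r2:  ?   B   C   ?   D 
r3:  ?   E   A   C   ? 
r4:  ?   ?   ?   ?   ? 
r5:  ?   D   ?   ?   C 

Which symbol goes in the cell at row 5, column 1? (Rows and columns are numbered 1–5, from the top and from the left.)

(r3,c5) = B
(r4,c2) = A
(r4,c5) = E
(r5,c3) = E
(r1,c5) = A
(r3,c1) = D
(r4,c3) = D
(r4,c4) = B
(r5,c4) = A
(r1,c1) = E
(r2,c1) = A
(r2,c4) = E
(r4,c1) = C
(r5,c1) = B

B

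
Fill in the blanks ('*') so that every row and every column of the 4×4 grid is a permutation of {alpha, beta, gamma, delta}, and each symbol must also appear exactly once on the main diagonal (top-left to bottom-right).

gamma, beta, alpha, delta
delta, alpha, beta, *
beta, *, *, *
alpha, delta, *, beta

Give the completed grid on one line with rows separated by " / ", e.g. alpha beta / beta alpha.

Cell (r2,c4): row 2 has {alpha,beta,delta}; column 4 has {beta,delta} → gamma.
Cell (r3,c2): row 3 has {beta}; column 2 has {alpha,beta,delta} → gamma.
Cell (r3,c3): row 3 has {beta,gamma}; column 3 has {alpha,beta}; the diagonal has {alpha,beta,gamma} → delta.
Cell (r3,c4): row 3 has {beta,gamma,delta}; column 4 has {beta,gamma,delta} → alpha.
Cell (r4,c3): row 4 has {alpha,beta,delta}; column 3 has {alpha,beta,delta} → gamma.

gamma beta alpha delta / delta alpha beta gamma / beta gamma delta alpha / alpha delta gamma beta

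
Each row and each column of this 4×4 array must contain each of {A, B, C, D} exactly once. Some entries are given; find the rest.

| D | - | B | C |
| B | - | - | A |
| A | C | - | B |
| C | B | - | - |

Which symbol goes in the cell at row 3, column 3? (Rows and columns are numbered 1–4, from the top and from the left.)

D

(r1,c2): row 1 has {B,C,D}; column 2 has {B,C}, so it must be A.
(r2,c2): row 2 has {A,B}; column 2 has {A,B,C}, so it must be D.
(r2,c3): row 2 has {A,B,D}; column 3 has {B}, so it must be C.
(r3,c3): row 3 has {A,B,C}; column 3 has {B,C}, so it must be D.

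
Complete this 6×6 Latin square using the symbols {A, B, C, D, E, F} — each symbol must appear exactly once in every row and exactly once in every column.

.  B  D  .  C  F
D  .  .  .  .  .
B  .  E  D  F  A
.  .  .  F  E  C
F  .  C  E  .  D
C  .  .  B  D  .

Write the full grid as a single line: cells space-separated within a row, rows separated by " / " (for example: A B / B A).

At row 1, column 4: row 1 has {B,C,D,F}; column 4 has {B,D,E,F}; that leaves A.
At row 2, column 4: row 2 has {D}; column 4 has {A,B,D,E,F}; that leaves C.
At row 3, column 2: row 3 has {A,B,D,E,F}; column 2 has {B}; that leaves C.
At row 4, column 1: row 4 has {C,E,F}; column 1 has {B,C,D,F}; that leaves A.
At row 4, column 2: row 4 has {A,C,E,F}; column 2 has {B,C}; that leaves D.
At row 4, column 3: row 4 has {A,C,D,E,F}; column 3 has {C,D,E}; that leaves B.
At row 5, column 2: row 5 has {C,D,E,F}; column 2 has {B,C,D}; that leaves A.
At row 5, column 5: row 5 has {A,C,D,E,F}; column 5 has {C,D,E,F}; that leaves B.
At row 6, column 6: row 6 has {B,C,D}; column 6 has {A,C,D,F}; that leaves E.
At row 1, column 1: row 1 has {A,B,C,D,F}; column 1 has {A,B,C,D,F}; that leaves E.
At row 2, column 5: row 2 has {C,D}; column 5 has {B,C,D,E,F}; that leaves A.
At row 2, column 6: row 2 has {A,C,D}; column 6 has {A,C,D,E,F}; that leaves B.
At row 6, column 2: row 6 has {B,C,D,E}; column 2 has {A,B,C,D}; that leaves F.
At row 6, column 3: row 6 has {B,C,D,E,F}; column 3 has {B,C,D,E}; that leaves A.
At row 2, column 2: row 2 has {A,B,C,D}; column 2 has {A,B,C,D,F}; that leaves E.
At row 2, column 3: row 2 has {A,B,C,D,E}; column 3 has {A,B,C,D,E}; that leaves F.

E B D A C F / D E F C A B / B C E D F A / A D B F E C / F A C E B D / C F A B D E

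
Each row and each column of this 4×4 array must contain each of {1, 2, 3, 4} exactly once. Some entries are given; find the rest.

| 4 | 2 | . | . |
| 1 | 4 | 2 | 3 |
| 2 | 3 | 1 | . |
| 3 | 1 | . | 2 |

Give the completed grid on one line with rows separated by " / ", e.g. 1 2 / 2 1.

4 2 3 1 / 1 4 2 3 / 2 3 1 4 / 3 1 4 2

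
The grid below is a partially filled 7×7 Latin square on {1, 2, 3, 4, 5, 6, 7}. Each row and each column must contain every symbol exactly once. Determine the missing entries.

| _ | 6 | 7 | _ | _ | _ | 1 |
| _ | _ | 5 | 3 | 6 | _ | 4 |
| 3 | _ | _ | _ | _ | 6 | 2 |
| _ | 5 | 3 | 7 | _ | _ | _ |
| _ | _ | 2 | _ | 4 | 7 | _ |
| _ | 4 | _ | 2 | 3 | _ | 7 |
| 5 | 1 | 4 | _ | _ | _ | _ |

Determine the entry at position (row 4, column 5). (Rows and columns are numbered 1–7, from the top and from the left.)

1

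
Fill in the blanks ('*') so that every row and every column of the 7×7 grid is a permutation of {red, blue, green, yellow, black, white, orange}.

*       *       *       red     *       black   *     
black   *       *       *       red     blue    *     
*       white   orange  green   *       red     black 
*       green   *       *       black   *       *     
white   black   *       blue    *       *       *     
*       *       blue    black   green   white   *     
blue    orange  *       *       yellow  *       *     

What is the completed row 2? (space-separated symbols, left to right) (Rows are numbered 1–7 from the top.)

(r2,c2) = yellow
(r3,c1) = yellow
(r3,c5) = blue
(r5,c5) = orange
(r6,c2) = red
(r7,c4) = white
(r7,c6) = green
(r7,c7) = red
(r1,c2) = blue
(r1,c5) = white
(r2,c4) = orange
(r4,c4) = yellow
(r4,c6) = orange
(r5,c6) = yellow
(r5,c7) = green
(r6,c1) = orange
(r6,c7) = yellow
(r7,c3) = black
(r1,c1) = green
(r1,c3) = yellow
(r1,c7) = orange
(r2,c7) = white
(r4,c1) = red
(r4,c3) = white
(r4,c7) = blue
(r5,c3) = red
(r2,c3) = green

black yellow green orange red blue white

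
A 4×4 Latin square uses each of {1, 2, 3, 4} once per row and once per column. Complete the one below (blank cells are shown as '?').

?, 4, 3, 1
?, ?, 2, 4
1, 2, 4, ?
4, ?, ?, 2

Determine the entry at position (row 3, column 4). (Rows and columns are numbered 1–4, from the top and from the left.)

3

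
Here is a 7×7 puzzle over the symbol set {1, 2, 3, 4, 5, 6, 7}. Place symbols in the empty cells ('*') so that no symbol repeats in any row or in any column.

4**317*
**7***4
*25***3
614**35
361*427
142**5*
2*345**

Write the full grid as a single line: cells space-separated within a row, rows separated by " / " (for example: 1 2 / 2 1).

(r1,c2): row 1 has {1,3,4,7}; column 2 has {1,2,4,6}, so it must be 5.
(r1,c3): row 1 has {1,3,4,5,7}; column 3 has {1,2,3,4,5,7}, so it must be 6.
(r1,c7): row 1 has {1,3,4,5,6,7}; column 7 has {3,4,5,7}, so it must be 2.
(r2,c1): row 2 has {4,7}; column 1 has {1,2,3,4,6}, so it must be 5.
(r2,c2): row 2 has {4,5,7}; column 2 has {1,2,4,5,6}, so it must be 3.
(r3,c1): row 3 has {2,3,5}; column 1 has {1,2,3,4,5,6}, so it must be 7.
(r3,c5): row 3 has {2,3,5,7}; column 5 has {1,4,5}, so it must be 6.
(r5,c4): row 5 has {1,2,3,4,6,7}; column 4 has {3,4}, so it must be 5.
(r6,c7): row 6 has {1,2,4,5}; column 7 has {2,3,4,5,7}, so it must be 6.
(r7,c2): row 7 has {2,3,4,5}; column 2 has {1,2,3,4,5,6}, so it must be 7.
(r7,c7): row 7 has {2,3,4,5,7}; column 7 has {2,3,4,5,6,7}, so it must be 1.
(r2,c5): row 2 has {3,4,5,7}; column 5 has {1,4,5,6}, so it must be 2.
(r3,c4): row 3 has {2,3,5,6,7}; column 4 has {3,4,5}, so it must be 1.
(r3,c6): row 3 has {1,2,3,5,6,7}; column 6 has {2,3,5,7}, so it must be 4.
(r4,c5): row 4 has {1,3,4,5,6}; column 5 has {1,2,4,5,6}, so it must be 7.
(r6,c4): row 6 has {1,2,4,5,6}; column 4 has {1,3,4,5}, so it must be 7.
(r6,c5): row 6 has {1,2,4,5,6,7}; column 5 has {1,2,4,5,6,7}, so it must be 3.
(r7,c6): row 7 has {1,2,3,4,5,7}; column 6 has {2,3,4,5,7}, so it must be 6.
(r2,c4): row 2 has {2,3,4,5,7}; column 4 has {1,3,4,5,7}, so it must be 6.
(r2,c6): row 2 has {2,3,4,5,6,7}; column 6 has {2,3,4,5,6,7}, so it must be 1.
(r4,c4): row 4 has {1,3,4,5,6,7}; column 4 has {1,3,4,5,6,7}, so it must be 2.

4 5 6 3 1 7 2 / 5 3 7 6 2 1 4 / 7 2 5 1 6 4 3 / 6 1 4 2 7 3 5 / 3 6 1 5 4 2 7 / 1 4 2 7 3 5 6 / 2 7 3 4 5 6 1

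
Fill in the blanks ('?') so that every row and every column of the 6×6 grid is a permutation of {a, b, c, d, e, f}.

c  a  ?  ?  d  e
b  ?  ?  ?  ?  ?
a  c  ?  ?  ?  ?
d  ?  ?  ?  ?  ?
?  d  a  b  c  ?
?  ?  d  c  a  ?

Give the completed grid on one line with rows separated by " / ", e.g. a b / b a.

c a b f d e / b f c d e a / a c f e b d / d b e a f c / e d a b c f / f e d c a b

(r1,c4) = f
(r5,c6) = f
(r6,c6) = b
(r1,c3) = b
(r3,c6) = d
(r5,c1) = e
(r6,c1) = f
(r6,c2) = e
(r2,c2) = f
(r2,c5) = e
(r3,c4) = e
(r4,c2) = b
(r4,c4) = a
(r4,c5) = f
(r4,c6) = c
(r2,c3) = c
(r2,c4) = d
(r2,c6) = a
(r3,c3) = f
(r3,c5) = b
(r4,c3) = e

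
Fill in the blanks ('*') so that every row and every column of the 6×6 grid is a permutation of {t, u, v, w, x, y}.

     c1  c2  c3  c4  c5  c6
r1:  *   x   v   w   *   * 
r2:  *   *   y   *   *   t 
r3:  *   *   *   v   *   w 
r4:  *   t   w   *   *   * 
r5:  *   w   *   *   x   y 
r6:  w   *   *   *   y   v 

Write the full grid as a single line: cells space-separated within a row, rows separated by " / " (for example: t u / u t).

y x v w t u / x v y u w t / t y x v u w / u t w y v x / v w u t x y / w u t x y v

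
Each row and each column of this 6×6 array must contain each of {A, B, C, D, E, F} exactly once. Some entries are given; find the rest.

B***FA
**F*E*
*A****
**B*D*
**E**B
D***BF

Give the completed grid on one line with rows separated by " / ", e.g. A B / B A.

Cell (r3,c5): row 3 has {A}; column 5 has {B,D,E,F} → C.
Cell (r5,c5): row 5 has {B,E}; column 5 has {B,C,D,E,F} → A.
Cell (r3,c3): row 3 has {A,C}; column 3 has {B,E,F} → D.
Cell (r3,c6): row 3 has {A,C,D}; column 6 has {A,B,F} → E.
Cell (r4,c6): row 4 has {B,D}; column 6 has {A,B,E,F} → C.
Cell (r1,c3): row 1 has {A,B,F}; column 3 has {B,D,E,F} → C.
Cell (r2,c6): row 2 has {E,F}; column 6 has {A,B,C,E,F} → D.
Cell (r3,c1): row 3 has {A,C,D,E}; column 1 has {B,D} → F.
Cell (r3,c4): row 3 has {A,C,D,E,F}; column 4 is empty so far → B.
Cell (r5,c1): row 5 has {A,B,E}; column 1 has {B,D,F} → C.
Cell (r6,c3): row 6 has {B,D,F}; column 3 has {B,C,D,E,F} → A.
Cell (r2,c1): row 2 has {D,E,F}; column 1 has {B,C,D,F} → A.
Cell (r2,c4): row 2 has {A,D,E,F}; column 4 has {B} → C.
Cell (r4,c1): row 4 has {B,C,D}; column 1 has {A,B,C,D,F} → E.
Cell (r4,c2): row 4 has {B,C,D,E}; column 2 has {A} → F.
Cell (r4,c4): row 4 has {B,C,D,E,F}; column 4 has {B,C} → A.
Cell (r5,c2): row 5 has {A,B,C,E}; column 2 has {A,F} → D.
Cell (r5,c4): row 5 has {A,B,C,D,E}; column 4 has {A,B,C} → F.
Cell (r6,c4): row 6 has {A,B,D,F}; column 4 has {A,B,C,F} → E.
Cell (r1,c2): row 1 has {A,B,C,F}; column 2 has {A,D,F} → E.
Cell (r1,c4): row 1 has {A,B,C,E,F}; column 4 has {A,B,C,E,F} → D.
Cell (r2,c2): row 2 has {A,C,D,E,F}; column 2 has {A,D,E,F} → B.
Cell (r6,c2): row 6 has {A,B,D,E,F}; column 2 has {A,B,D,E,F} → C.

B E C D F A / A B F C E D / F A D B C E / E F B A D C / C D E F A B / D C A E B F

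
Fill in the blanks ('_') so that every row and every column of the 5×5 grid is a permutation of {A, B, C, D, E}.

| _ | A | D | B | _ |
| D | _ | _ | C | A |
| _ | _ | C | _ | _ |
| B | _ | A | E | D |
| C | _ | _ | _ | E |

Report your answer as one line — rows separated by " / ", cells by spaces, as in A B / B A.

E A D B C / D B E C A / A E C D B / B C A E D / C D B A E

At row 1, column 1: row 1 has {A,B,D}; column 1 has {B,C,D}; that leaves E.
At row 1, column 5: row 1 has {A,B,D,E}; column 5 has {A,D,E}; that leaves C.
At row 3, column 1: row 3 has {C}; column 1 has {B,C,D,E}; that leaves A.
At row 3, column 4: row 3 has {A,C}; column 4 has {B,C,E}; that leaves D.
At row 3, column 5: row 3 has {A,C,D}; column 5 has {A,C,D,E}; that leaves B.
At row 4, column 2: row 4 has {A,B,D,E}; column 2 has {A}; that leaves C.
At row 5, column 3: row 5 has {C,E}; column 3 has {A,C,D}; that leaves B.
At row 5, column 4: row 5 has {B,C,E}; column 4 has {B,C,D,E}; that leaves A.
At row 2, column 3: row 2 has {A,C,D}; column 3 has {A,B,C,D}; that leaves E.
At row 3, column 2: row 3 has {A,B,C,D}; column 2 has {A,C}; that leaves E.
At row 5, column 2: row 5 has {A,B,C,E}; column 2 has {A,C,E}; that leaves D.
At row 2, column 2: row 2 has {A,C,D,E}; column 2 has {A,C,D,E}; that leaves B.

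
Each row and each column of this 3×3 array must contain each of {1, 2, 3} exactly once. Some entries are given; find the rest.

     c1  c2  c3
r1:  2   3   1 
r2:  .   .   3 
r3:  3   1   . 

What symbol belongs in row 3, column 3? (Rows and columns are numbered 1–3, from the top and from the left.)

2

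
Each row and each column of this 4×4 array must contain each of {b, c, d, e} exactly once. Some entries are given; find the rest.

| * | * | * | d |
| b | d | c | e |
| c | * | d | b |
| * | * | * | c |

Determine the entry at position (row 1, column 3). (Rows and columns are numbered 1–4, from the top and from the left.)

b

(r1,c1) = e
(r1,c3) = b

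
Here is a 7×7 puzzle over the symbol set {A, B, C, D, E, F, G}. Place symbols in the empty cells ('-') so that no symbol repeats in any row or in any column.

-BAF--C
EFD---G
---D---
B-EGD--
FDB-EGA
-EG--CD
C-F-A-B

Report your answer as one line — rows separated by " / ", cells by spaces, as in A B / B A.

row 1 has {A,B,C,F}; column 5 has {A,D,E} — only G is left for (r1,c5).
row 3 has {D}; column 3 has {A,B,D,E,F,G} — only C is left for (r3,c3).
row 4 has {B,D,E,G}; column 7 has {A,B,C,D,G} — only F is left for (r4,c7).
row 5 has {A,B,D,E,F,G}; column 4 has {D,F,G} — only C is left for (r5,c4).
row 6 has {C,D,E,G}; column 1 has {B,C,E,F} — only A is left for (r6,c1).
row 6 has {A,C,D,E,G}; column 4 has {C,D,F,G} — only B is left for (r6,c4).
row 6 has {A,B,C,D,E,G}; column 5 has {A,D,E,G} — only F is left for (r6,c5).
row 7 has {A,B,C,F}; column 2 has {B,D,E,F} — only G is left for (r7,c2).
row 7 has {A,B,C,F,G}; column 4 has {B,C,D,F,G} — only E is left for (r7,c4).
row 7 has {A,B,C,E,F,G}; column 6 has {C,G} — only D is left for (r7,c6).
row 1 has {A,B,C,F,G}; column 1 has {A,B,C,E,F} — only D is left for (r1,c1).
row 1 has {A,B,C,D,F,G}; column 6 has {C,D,G} — only E is left for (r1,c6).
row 2 has {D,E,F,G}; column 4 has {B,C,D,E,F,G} — only A is left for (r2,c4).
row 2 has {A,D,E,F,G}; column 6 has {C,D,E,G} — only B is left for (r2,c6).
row 3 has {C,D}; column 1 has {A,B,C,D,E,F} — only G is left for (r3,c1).
row 3 has {C,D,G}; column 2 has {B,D,E,F,G} — only A is left for (r3,c2).
row 3 has {A,C,D,G}; column 5 has {A,D,E,F,G} — only B is left for (r3,c5).
row 3 has {A,B,C,D,G}; column 6 has {B,C,D,E,G} — only F is left for (r3,c6).
row 3 has {A,B,C,D,F,G}; column 7 has {A,B,C,D,F,G} — only E is left for (r3,c7).
row 4 has {B,D,E,F,G}; column 2 has {A,B,D,E,F,G} — only C is left for (r4,c2).
row 4 has {B,C,D,E,F,G}; column 6 has {B,C,D,E,F,G} — only A is left for (r4,c6).
row 2 has {A,B,D,E,F,G}; column 5 has {A,B,D,E,F,G} — only C is left for (r2,c5).

D B A F G E C / E F D A C B G / G A C D B F E / B C E G D A F / F D B C E G A / A E G B F C D / C G F E A D B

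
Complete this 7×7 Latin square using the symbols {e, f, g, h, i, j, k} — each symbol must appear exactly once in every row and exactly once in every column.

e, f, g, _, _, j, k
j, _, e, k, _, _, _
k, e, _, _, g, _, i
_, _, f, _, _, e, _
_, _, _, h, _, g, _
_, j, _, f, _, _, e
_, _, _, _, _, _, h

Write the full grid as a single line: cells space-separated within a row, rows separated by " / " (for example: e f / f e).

e f g i h j k / j h e k f i g / k e h j g f i / h i f g k e j / i k j h e g f / g j k f i h e / f g i e j k h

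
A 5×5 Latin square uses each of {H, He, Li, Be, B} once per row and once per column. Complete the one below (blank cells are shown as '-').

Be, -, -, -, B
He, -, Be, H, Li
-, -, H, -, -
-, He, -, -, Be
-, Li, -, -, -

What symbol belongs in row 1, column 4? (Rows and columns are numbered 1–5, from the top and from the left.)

He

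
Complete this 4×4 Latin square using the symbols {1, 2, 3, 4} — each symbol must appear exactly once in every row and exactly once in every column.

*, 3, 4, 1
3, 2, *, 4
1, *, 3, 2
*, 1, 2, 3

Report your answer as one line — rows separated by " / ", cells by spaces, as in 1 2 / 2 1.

2 3 4 1 / 3 2 1 4 / 1 4 3 2 / 4 1 2 3

(r1,c1) = 2
(r2,c3) = 1
(r3,c2) = 4
(r4,c1) = 4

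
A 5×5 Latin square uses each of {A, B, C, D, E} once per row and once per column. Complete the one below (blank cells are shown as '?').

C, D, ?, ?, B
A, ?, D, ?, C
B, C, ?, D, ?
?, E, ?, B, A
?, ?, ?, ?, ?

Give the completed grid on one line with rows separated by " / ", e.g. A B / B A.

C D E A B / A B D E C / B C A D E / D E C B A / E A B C D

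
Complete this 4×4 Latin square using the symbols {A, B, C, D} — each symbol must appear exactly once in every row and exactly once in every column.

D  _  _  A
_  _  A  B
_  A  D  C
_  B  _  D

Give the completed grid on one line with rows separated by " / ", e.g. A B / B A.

Cell (r1,c2): row 1 has {A,D}; column 2 has {A,B} → C.
Cell (r1,c3): row 1 has {A,C,D}; column 3 has {A,D} → B.
Cell (r2,c1): row 2 has {A,B}; column 1 has {D} → C.
Cell (r2,c2): row 2 has {A,B,C}; column 2 has {A,B,C} → D.
Cell (r3,c1): row 3 has {A,C,D}; column 1 has {C,D} → B.
Cell (r4,c1): row 4 has {B,D}; column 1 has {B,C,D} → A.
Cell (r4,c3): row 4 has {A,B,D}; column 3 has {A,B,D} → C.

D C B A / C D A B / B A D C / A B C D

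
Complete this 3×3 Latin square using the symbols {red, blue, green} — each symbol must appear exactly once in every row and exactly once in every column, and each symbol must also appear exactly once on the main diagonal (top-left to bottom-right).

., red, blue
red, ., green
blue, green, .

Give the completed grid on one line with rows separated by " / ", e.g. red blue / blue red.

green red blue / red blue green / blue green red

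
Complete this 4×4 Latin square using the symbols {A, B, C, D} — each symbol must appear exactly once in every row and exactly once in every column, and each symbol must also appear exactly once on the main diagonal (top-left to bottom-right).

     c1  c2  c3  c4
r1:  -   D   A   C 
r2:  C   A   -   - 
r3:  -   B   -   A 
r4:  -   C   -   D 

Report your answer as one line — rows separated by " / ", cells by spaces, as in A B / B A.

B D A C / C A D B / D B C A / A C B D

(r1,c1) = B
(r2,c4) = B
(r3,c1) = D
(r3,c3) = C
(r4,c1) = A
(r4,c3) = B
(r2,c3) = D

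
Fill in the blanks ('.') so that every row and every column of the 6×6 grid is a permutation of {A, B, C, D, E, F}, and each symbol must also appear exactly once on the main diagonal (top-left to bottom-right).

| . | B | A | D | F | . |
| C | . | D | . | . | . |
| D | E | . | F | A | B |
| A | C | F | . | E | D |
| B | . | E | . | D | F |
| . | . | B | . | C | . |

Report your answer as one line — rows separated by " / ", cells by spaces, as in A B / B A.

row 1 has {A,B,D,F}; column 1 has {A,B,C,D}; the diagonal has {D} — only E is left for (r1,c1).
row 1 has {A,B,D,E,F}; column 6 has {B,D,F} — only C is left for (r1,c6).
row 2 has {C,D}; column 5 has {A,C,D,E,F} — only B is left for (r2,c5).
row 3 has {A,B,D,E,F}; column 3 has {A,B,D,E,F}; the diagonal has {D,E} — only C is left for (r3,c3).
row 4 has {A,C,D,E,F}; column 4 has {D,F}; the diagonal has {C,D,E} — only B is left for (r4,c4).
row 5 has {B,D,E,F}; column 2 has {B,C,E} — only A is left for (r5,c2).
row 5 has {A,B,D,E,F}; column 4 has {B,D,F} — only C is left for (r5,c4).
row 6 has {B,C}; column 1 has {A,B,C,D,E} — only F is left for (r6,c1).
row 6 has {B,C,F}; column 2 has {A,B,C,E} — only D is left for (r6,c2).
row 6 has {B,C,D,F}; column 6 has {B,C,D,F}; the diagonal has {B,C,D,E} — only A is left for (r6,c6).
row 2 has {B,C,D}; column 2 has {A,B,C,D,E}; the diagonal has {A,B,C,D,E} — only F is left for (r2,c2).
row 2 has {B,C,D,F}; column 6 has {A,B,C,D,F} — only E is left for (r2,c6).
row 6 has {A,B,C,D,F}; column 4 has {B,C,D,F} — only E is left for (r6,c4).
row 2 has {B,C,D,E,F}; column 4 has {B,C,D,E,F} — only A is left for (r2,c4).

E B A D F C / C F D A B E / D E C F A B / A C F B E D / B A E C D F / F D B E C A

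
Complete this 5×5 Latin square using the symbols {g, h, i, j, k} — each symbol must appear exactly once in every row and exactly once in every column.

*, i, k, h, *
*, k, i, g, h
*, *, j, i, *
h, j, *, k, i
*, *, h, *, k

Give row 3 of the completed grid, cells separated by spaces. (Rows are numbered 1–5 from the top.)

k h j i g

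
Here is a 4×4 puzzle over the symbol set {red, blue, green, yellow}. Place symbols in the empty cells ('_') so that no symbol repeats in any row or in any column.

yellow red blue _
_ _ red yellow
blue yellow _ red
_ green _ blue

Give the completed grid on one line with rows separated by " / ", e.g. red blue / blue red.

yellow red blue green / green blue red yellow / blue yellow green red / red green yellow blue

row 1 has {red,blue,yellow}; column 4 has {red,blue,yellow} — only green is left for (r1,c4).
row 2 has {red,yellow}; column 1 has {blue,yellow} — only green is left for (r2,c1).
row 2 has {red,green,yellow}; column 2 has {red,green,yellow} — only blue is left for (r2,c2).
row 3 has {red,blue,yellow}; column 3 has {red,blue} — only green is left for (r3,c3).
row 4 has {blue,green}; column 1 has {blue,green,yellow} — only red is left for (r4,c1).
row 4 has {red,blue,green}; column 3 has {red,blue,green} — only yellow is left for (r4,c3).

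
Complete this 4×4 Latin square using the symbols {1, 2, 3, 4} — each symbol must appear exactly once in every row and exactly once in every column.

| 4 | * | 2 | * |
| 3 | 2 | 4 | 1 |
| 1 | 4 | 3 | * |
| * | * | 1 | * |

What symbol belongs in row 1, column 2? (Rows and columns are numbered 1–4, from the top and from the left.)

(r1,c4) = 3
(r3,c4) = 2
(r4,c1) = 2
(r4,c2) = 3
(r4,c4) = 4
(r1,c2) = 1

1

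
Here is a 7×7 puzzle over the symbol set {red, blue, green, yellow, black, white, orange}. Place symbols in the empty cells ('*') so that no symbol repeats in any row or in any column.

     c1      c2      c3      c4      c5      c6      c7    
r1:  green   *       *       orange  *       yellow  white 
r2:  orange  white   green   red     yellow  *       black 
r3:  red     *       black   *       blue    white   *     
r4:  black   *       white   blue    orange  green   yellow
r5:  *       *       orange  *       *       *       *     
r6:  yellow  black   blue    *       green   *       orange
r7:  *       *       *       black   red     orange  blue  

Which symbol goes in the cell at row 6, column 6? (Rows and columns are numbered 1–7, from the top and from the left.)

At row 1, column 3: row 1 has {green,yellow,white,orange}; column 3 has {blue,green,black,white,orange}; that leaves red.
At row 1, column 5: row 1 has {red,green,yellow,white,orange}; column 5 has {red,blue,green,yellow,orange}; that leaves black.
At row 2, column 6: row 2 has {red,green,yellow,black,white,orange}; column 6 has {green,yellow,white,orange}; that leaves blue.
At row 3, column 7: row 3 has {red,blue,black,white}; column 7 has {blue,yellow,black,white,orange}; that leaves green.
At row 4, column 2: row 4 has {blue,green,yellow,black,white,orange}; column 2 has {black,white}; that leaves red.
At row 5, column 5: row 5 has {orange}; column 5 has {red,blue,green,yellow,black,orange}; that leaves white.
At row 5, column 7: row 5 has {white,orange}; column 7 has {blue,green,yellow,black,white,orange}; that leaves red.
At row 6, column 4: row 6 has {blue,green,yellow,black,orange}; column 4 has {red,blue,black,orange}; that leaves white.
At row 6, column 6: row 6 has {blue,green,yellow,black,white,orange}; column 6 has {blue,green,yellow,white,orange}; that leaves red.

red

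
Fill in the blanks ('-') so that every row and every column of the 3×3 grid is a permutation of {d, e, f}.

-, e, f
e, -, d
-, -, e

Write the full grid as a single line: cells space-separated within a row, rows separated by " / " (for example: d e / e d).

d e f / e f d / f d e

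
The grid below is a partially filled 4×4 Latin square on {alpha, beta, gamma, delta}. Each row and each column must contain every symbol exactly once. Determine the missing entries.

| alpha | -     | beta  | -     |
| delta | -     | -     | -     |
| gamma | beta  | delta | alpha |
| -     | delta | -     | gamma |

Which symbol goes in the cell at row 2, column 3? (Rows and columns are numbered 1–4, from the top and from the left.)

Cell (r1,c2): row 1 has {alpha,beta}; column 2 has {beta,delta} → gamma.
Cell (r1,c4): row 1 has {alpha,beta,gamma}; column 4 has {alpha,gamma} → delta.
Cell (r2,c2): row 2 has {delta}; column 2 has {beta,gamma,delta} → alpha.
Cell (r2,c3): row 2 has {alpha,delta}; column 3 has {beta,delta} → gamma.

gamma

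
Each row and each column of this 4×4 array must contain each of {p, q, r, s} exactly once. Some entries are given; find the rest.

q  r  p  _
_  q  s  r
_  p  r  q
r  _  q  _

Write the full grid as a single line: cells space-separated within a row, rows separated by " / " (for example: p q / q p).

(r1,c4) = s
(r2,c1) = p
(r3,c1) = s
(r4,c2) = s
(r4,c4) = p

q r p s / p q s r / s p r q / r s q p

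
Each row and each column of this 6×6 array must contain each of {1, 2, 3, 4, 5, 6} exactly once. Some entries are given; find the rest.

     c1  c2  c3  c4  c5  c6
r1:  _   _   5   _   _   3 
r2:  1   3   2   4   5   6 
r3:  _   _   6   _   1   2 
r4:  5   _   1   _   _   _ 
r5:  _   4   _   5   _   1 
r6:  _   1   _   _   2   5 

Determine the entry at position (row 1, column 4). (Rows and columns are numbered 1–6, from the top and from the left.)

(r3,c2): row 3 has {1,2,6}; column 2 has {1,3,4}, so it must be 5.
(r3,c4): row 3 has {1,2,5,6}; column 4 has {4,5}, so it must be 3.
(r4,c6): row 4 has {1,5}; column 6 has {1,2,3,5,6}, so it must be 4.
(r5,c3): row 5 has {1,4,5}; column 3 has {1,2,5,6}, so it must be 3.
(r5,c5): row 5 has {1,3,4,5}; column 5 has {1,2,5}, so it must be 6.
(r6,c3): row 6 has {1,2,5}; column 3 has {1,2,3,5,6}, so it must be 4.
(r6,c4): row 6 has {1,2,4,5}; column 4 has {3,4,5}, so it must be 6.
(r1,c5): row 1 has {3,5}; column 5 has {1,2,5,6}, so it must be 4.
(r3,c1): row 3 has {1,2,3,5,6}; column 1 has {1,5}, so it must be 4.
(r4,c4): row 4 has {1,4,5}; column 4 has {3,4,5,6}, so it must be 2.
(r4,c5): row 4 has {1,2,4,5}; column 5 has {1,2,4,5,6}, so it must be 3.
(r5,c1): row 5 has {1,3,4,5,6}; column 1 has {1,4,5}, so it must be 2.
(r6,c1): row 6 has {1,2,4,5,6}; column 1 has {1,2,4,5}, so it must be 3.
(r1,c1): row 1 has {3,4,5}; column 1 has {1,2,3,4,5}, so it must be 6.
(r1,c2): row 1 has {3,4,5,6}; column 2 has {1,3,4,5}, so it must be 2.
(r1,c4): row 1 has {2,3,4,5,6}; column 4 has {2,3,4,5,6}, so it must be 1.

1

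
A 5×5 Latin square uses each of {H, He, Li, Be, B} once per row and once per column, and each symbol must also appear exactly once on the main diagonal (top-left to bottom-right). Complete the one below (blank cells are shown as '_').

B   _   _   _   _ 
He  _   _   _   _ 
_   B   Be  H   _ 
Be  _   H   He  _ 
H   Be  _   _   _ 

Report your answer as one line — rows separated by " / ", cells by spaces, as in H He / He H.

(r3,c1) = Li
(r3,c5) = He
(r4,c2) = Li
(r4,c5) = B
(r5,c5) = Li
(r2,c2) = H
(r2,c5) = Be
(r5,c4) = B
(r1,c2) = He
(r1,c3) = Li
(r1,c4) = Be
(r1,c5) = H
(r2,c3) = B
(r2,c4) = Li
(r5,c3) = He

B He Li Be H / He H B Li Be / Li B Be H He / Be Li H He B / H Be He B Li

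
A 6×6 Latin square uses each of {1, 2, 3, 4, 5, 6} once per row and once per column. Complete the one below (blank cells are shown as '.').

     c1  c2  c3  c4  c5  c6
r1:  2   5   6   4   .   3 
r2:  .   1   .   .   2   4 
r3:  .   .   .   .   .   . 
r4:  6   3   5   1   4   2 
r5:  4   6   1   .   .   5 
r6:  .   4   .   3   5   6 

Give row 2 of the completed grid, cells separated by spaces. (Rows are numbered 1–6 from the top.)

5 1 3 6 2 4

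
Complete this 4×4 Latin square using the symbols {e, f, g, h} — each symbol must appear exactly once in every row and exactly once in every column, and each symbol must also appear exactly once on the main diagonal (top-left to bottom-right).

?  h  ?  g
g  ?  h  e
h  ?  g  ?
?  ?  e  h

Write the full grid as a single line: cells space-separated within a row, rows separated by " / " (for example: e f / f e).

(r1,c3) = f
(r2,c2) = f
(r3,c2) = e
(r3,c4) = f
(r4,c1) = f
(r4,c2) = g
(r1,c1) = e

e h f g / g f h e / h e g f / f g e h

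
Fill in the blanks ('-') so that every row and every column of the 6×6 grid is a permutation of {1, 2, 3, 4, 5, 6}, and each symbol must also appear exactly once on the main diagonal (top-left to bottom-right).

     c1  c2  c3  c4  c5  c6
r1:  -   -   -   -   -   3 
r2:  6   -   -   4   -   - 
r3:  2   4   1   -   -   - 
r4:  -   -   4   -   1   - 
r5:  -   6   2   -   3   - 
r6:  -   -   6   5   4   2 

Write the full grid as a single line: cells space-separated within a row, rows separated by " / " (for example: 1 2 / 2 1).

(r1,c3) = 5
(r2,c2) = 5
(r2,c3) = 3
(r2,c5) = 2
(r2,c6) = 1
(r4,c4) = 6
(r4,c6) = 5
(r5,c4) = 1
(r5,c6) = 4
(r1,c1) = 4
(r1,c4) = 2
(r1,c5) = 6
(r3,c4) = 3
(r3,c5) = 5
(r3,c6) = 6
(r4,c1) = 3
(r4,c2) = 2
(r5,c1) = 5
(r6,c1) = 1
(r6,c2) = 3
(r1,c2) = 1

4 1 5 2 6 3 / 6 5 3 4 2 1 / 2 4 1 3 5 6 / 3 2 4 6 1 5 / 5 6 2 1 3 4 / 1 3 6 5 4 2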